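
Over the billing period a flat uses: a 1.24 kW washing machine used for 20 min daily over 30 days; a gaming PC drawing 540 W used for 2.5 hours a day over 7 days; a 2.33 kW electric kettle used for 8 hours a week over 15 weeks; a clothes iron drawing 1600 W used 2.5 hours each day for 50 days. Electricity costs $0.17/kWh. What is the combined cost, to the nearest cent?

$85.25

washing machine: Runtime = 20 min × 30 = 600 min = 10 h
washing machine: 1.24 kW × 10 h = 12.4 kWh
gaming PC: Runtime = 2.5 h/day × 7 days = 17.5 h
gaming PC: 0.54 kW × 17.5 h = 9.45 kWh
electric kettle: Runtime = 8 h/week × 15 weeks = 120 h
electric kettle: 2.33 kW × 120 h = 279.6 kWh
clothes iron: Runtime = 2.5 h/day × 50 days = 125 h
clothes iron: 1.6 kW × 125 h = 200 kWh
Total energy = 501.45 kWh
Cost = 501.45 × $0.17 = $85.25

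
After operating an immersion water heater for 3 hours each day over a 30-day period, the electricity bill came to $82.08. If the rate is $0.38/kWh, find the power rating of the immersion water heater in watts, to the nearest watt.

2400 W

Energy = $82.08 ÷ $0.38/kWh = 216 kWh
Runtime = 3 h/day × 30 days = 90 h
Power = 216 kWh ÷ 90 h = 2.4 kW = 2400 W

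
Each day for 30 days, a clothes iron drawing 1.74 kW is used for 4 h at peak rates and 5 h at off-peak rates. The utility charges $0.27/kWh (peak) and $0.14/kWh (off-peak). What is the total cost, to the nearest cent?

Peak energy = 1.74 kW × 4 h × 30 = 208.8 kWh
Off-peak energy = 1.74 kW × 5 h × 30 = 261 kWh
Cost = 208.8 × $0.27 + 261 × $0.14 = $56.376 + $36.54 = $92.92

$92.92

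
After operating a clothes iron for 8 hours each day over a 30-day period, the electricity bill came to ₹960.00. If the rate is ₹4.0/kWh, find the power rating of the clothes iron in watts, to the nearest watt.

Energy = ₹960.00 ÷ ₹4.0/kWh = 240 kWh
Runtime = 8 h/day × 30 days = 240 h
Power = 240 kWh ÷ 240 h = 1 kW = 1000 W

1000 W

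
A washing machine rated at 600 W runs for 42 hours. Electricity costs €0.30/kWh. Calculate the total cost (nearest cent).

Energy = 0.6 kW × 42 h = 25.2 kWh
Cost = 25.2 kWh × €0.30/kWh = €7.56

€7.56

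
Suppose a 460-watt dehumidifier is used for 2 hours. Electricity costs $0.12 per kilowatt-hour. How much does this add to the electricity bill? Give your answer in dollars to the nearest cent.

Energy = 0.46 kW × 2 h = 0.92 kWh
Cost = 0.92 kWh × $0.12/kWh = $0.11

$0.11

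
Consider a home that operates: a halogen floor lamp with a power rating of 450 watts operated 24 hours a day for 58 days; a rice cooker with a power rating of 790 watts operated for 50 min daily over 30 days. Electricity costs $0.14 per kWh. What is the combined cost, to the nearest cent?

halogen floor lamp: Runtime = 24 h × 58 = 1392 h
halogen floor lamp: 0.45 kW × 1392 h = 626.4 kWh
rice cooker: Runtime = 50 min × 30 = 1500 min = 25 h
rice cooker: 0.79 kW × 25 h = 19.75 kWh
Total energy = 646.15 kWh
Cost = 646.15 × $0.14 = $90.46

$90.46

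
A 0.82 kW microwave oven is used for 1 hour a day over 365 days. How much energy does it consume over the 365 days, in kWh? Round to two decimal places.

Runtime = 1 h/day × 365 days = 365 h
Energy = 0.82 kW × 365 h = 299.3 kWh

299.30 kWh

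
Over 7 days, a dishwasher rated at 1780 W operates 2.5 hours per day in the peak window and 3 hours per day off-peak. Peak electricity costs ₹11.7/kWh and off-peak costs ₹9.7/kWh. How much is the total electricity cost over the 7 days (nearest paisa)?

Peak energy = 1.78 kW × 2.5 h × 7 = 31.15 kWh
Off-peak energy = 1.78 kW × 3 h × 7 = 37.38 kWh
Cost = 31.15 × ₹11.7 + 37.38 × ₹9.7 = ₹364.455 + ₹362.586 = ₹727.04

₹727.04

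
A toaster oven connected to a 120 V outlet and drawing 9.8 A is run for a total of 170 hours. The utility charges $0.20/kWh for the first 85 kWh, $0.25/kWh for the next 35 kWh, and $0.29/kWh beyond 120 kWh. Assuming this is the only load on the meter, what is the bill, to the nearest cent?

Power = 9.8 A × 120 V = 1176 W = 1.176 kW
Energy = 1.176 kW × 170 h = 199.92 kWh
Tier 1 (0–85 kWh): 85 × $0.20 = $17
Tier 2 (85–120 kWh): 35 × $0.25 = $8.75
Above 120 kWh: 79.92 × $0.29 = $23.1768
Bill = $48.93

$48.93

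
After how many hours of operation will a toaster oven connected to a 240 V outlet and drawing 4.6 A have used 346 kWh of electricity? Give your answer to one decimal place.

313.4 h

Power = 4.6 A × 240 V = 1104 W = 1.104 kW
Hours = 346 kWh ÷ 1.104 kW = 313.4 h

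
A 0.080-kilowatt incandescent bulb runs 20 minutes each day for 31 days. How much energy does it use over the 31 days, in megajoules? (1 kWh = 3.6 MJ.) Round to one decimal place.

Runtime = 20 min × 31 = 620 min = 10.333333… h
Energy = 0.08 kW × 10.333333… h = 0.826666… kWh
= 0.826666… × 3.6 MJ = 3.0 MJ

3.0 MJ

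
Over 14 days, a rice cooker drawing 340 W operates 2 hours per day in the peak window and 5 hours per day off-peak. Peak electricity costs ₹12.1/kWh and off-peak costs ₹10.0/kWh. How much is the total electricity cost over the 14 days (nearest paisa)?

₹353.19

Peak energy = 0.34 kW × 2 h × 14 = 9.52 kWh
Off-peak energy = 0.34 kW × 5 h × 14 = 23.8 kWh
Cost = 9.52 × ₹12.1 + 23.8 × ₹10.0 = ₹115.192 + ₹238 = ₹353.19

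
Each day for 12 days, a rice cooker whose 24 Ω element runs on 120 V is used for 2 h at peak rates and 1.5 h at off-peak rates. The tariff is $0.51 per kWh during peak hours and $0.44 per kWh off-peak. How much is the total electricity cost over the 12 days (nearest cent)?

Power = V²/R = 120²/24 = 600 W = 0.6 kW
Peak energy = 0.6 kW × 2 h × 12 = 14.4 kWh
Off-peak energy = 0.6 kW × 1.5 h × 12 = 10.8 kWh
Cost = 14.4 × $0.51 + 10.8 × $0.44 = $7.344 + $4.752 = $12.10

$12.10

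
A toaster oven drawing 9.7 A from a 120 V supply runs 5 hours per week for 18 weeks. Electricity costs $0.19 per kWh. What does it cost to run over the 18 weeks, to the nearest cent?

$19.90

Power = 9.7 A × 120 V = 1164 W = 1.164 kW
Runtime = 5 h/week × 18 weeks = 90 h
Energy = 1.164 kW × 90 h = 104.76 kWh
Cost = 104.76 kWh × $0.19/kWh = $19.90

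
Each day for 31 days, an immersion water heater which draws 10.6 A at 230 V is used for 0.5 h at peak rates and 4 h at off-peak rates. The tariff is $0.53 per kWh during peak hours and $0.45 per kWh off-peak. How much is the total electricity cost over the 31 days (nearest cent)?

Power = 10.6 A × 230 V = 2438 W = 2.438 kW
Peak energy = 2.438 kW × 0.5 h × 31 = 37.789 kWh
Off-peak energy = 2.438 kW × 4 h × 31 = 302.312 kWh
Cost = 37.789 × $0.53 + 302.312 × $0.45 = $20.02817 + $136.0404 = $156.07

$156.07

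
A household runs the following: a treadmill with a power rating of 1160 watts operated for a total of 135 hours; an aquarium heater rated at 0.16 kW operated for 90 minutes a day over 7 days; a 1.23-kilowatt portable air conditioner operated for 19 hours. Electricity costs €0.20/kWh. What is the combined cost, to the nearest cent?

€36.33

treadmill: 1.16 kW × 135 h = 156.6 kWh
aquarium heater: Runtime = 90 min × 7 = 630 min = 10.5 h
aquarium heater: 0.16 kW × 10.5 h = 1.68 kWh
portable air conditioner: 1.23 kW × 19 h = 23.37 kWh
Total energy = 181.65 kWh
Cost = 181.65 × €0.20 = €36.33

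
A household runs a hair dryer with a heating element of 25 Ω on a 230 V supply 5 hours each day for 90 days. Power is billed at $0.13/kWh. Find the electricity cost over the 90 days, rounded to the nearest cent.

$123.79

Power = V²/R = 230²/25 = 2116 W = 2.116 kW
Runtime = 5 h/day × 90 days = 450 h
Energy = 2.116 kW × 450 h = 952.2 kWh
Cost = 952.2 kWh × $0.13/kWh = $123.79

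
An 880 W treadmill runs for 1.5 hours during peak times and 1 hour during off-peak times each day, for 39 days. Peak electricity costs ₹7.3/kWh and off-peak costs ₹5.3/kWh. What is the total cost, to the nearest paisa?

₹557.70

Peak energy = 0.88 kW × 1.5 h × 39 = 51.48 kWh
Off-peak energy = 0.88 kW × 1 h × 39 = 34.32 kWh
Cost = 51.48 × ₹7.3 + 34.32 × ₹5.3 = ₹375.804 + ₹181.896 = ₹557.70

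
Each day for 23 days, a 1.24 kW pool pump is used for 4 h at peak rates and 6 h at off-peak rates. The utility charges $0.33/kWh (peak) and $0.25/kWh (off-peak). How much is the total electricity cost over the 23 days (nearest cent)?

Peak energy = 1.24 kW × 4 h × 23 = 114.08 kWh
Off-peak energy = 1.24 kW × 6 h × 23 = 171.12 kWh
Cost = 114.08 × $0.33 + 171.12 × $0.25 = $37.6464 + $42.78 = $80.43

$80.43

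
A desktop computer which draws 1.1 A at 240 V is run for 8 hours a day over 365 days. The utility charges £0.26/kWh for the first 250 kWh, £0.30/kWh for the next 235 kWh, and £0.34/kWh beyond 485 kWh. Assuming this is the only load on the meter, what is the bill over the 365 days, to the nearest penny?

£232.70

Power = 1.1 A × 240 V = 264 W = 0.264 kW
Runtime = 8 h/day × 365 days = 2920 h
Energy = 0.264 kW × 2920 h = 770.88 kWh
Tier 1 (0–250 kWh): 250 × £0.26 = £65
Tier 2 (250–485 kWh): 235 × £0.30 = £70.5
Above 485 kWh: 285.88 × £0.34 = £97.1992
Bill = £232.70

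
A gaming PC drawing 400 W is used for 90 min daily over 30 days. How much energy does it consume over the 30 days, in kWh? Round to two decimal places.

Runtime = 90 min × 30 = 2700 min = 45 h
Energy = 0.4 kW × 45 h = 18 kWh

18.00 kWh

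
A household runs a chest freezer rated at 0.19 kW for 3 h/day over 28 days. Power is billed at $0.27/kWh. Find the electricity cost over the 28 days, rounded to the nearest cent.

Runtime = 3 h/day × 28 days = 84 h
Energy = 0.19 kW × 84 h = 15.96 kWh
Cost = 15.96 kWh × $0.27/kWh = $4.31

$4.31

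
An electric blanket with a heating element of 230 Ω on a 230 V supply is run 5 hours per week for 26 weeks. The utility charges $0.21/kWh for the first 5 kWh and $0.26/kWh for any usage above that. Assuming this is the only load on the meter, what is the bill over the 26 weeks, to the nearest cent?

Power = V²/R = 230²/230 = 230 W = 0.23 kW
Runtime = 5 h/week × 26 weeks = 130 h
Energy = 0.23 kW × 130 h = 29.9 kWh
Tier 1 (0–5 kWh): 5 × $0.21 = $1.05
Above 5 kWh: 24.9 × $0.26 = $6.474
Bill = $7.52

$7.52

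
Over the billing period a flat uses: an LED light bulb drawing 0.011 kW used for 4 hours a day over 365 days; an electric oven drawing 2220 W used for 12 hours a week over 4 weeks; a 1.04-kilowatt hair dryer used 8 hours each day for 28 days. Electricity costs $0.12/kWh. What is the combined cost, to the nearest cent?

$42.67

LED light bulb: Runtime = 4 h/day × 365 days = 1460 h
LED light bulb: 0.011 kW × 1460 h = 16.06 kWh
electric oven: Runtime = 12 h/week × 4 weeks = 48 h
electric oven: 2.22 kW × 48 h = 106.56 kWh
hair dryer: Runtime = 8 h/day × 28 days = 224 h
hair dryer: 1.04 kW × 224 h = 232.96 kWh
Total energy = 355.58 kWh
Cost = 355.58 × $0.12 = $42.67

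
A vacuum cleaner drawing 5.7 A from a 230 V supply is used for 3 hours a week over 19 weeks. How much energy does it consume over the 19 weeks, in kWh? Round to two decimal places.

Power = 5.7 A × 230 V = 1311 W = 1.311 kW
Runtime = 3 h/week × 19 weeks = 57 h
Energy = 1.311 kW × 57 h = 74.727 kWh ≈ 74.73 kWh

74.73 kWh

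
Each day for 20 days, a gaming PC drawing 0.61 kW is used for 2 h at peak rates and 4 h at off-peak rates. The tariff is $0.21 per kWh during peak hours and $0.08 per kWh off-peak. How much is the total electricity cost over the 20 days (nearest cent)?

$9.03

Peak energy = 0.61 kW × 2 h × 20 = 24.4 kWh
Off-peak energy = 0.61 kW × 4 h × 20 = 48.8 kWh
Cost = 24.4 × $0.21 + 48.8 × $0.08 = $5.124 + $3.904 = $9.03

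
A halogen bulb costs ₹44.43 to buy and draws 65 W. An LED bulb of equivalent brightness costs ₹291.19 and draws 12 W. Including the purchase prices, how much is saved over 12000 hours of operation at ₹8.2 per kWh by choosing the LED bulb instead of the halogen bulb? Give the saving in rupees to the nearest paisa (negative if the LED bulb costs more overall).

halogen bulb: ₹44.43 + (65/1000) kW × 12000 h × ₹8.2 = ₹44.43 + ₹6396 = ₹6440.43
LED bulb: ₹291.19 + (12/1000) kW × 12000 h × ₹8.2 = ₹291.19 + ₹1180.8 = ₹1471.99
Saving = ₹6440.43 − ₹1471.99 = ₹4968.44

₹4968.44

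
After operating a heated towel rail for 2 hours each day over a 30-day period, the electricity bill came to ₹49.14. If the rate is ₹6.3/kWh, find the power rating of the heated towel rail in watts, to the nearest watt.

130 W

Energy = ₹49.14 ÷ ₹6.3/kWh = 7.8 kWh
Runtime = 2 h/day × 30 days = 60 h
Power = 7.8 kWh ÷ 60 h = 0.13 kW = 130 W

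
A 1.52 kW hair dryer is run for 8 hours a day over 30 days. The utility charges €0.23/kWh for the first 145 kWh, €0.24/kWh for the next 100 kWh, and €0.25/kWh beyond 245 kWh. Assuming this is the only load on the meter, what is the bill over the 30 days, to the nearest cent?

€87.30

Runtime = 8 h/day × 30 days = 240 h
Energy = 1.52 kW × 240 h = 364.8 kWh
Tier 1 (0–145 kWh): 145 × €0.23 = €33.35
Tier 2 (145–245 kWh): 100 × €0.24 = €24
Above 245 kWh: 119.8 × €0.25 = €29.95
Bill = €87.30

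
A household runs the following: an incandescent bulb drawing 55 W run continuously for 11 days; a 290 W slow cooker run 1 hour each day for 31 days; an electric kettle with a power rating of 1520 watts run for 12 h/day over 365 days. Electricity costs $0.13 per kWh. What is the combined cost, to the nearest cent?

incandescent bulb: Runtime = 24 h × 11 = 264 h
incandescent bulb: 0.055 kW × 264 h = 14.52 kWh
slow cooker: Runtime = 1 h/day × 31 days = 31 h
slow cooker: 0.29 kW × 31 h = 8.99 kWh
electric kettle: Runtime = 12 h/day × 365 days = 4380 h
electric kettle: 1.52 kW × 4380 h = 6657.6 kWh
Total energy = 6681.11 kWh
Cost = 6681.11 × $0.13 = $868.54

$868.54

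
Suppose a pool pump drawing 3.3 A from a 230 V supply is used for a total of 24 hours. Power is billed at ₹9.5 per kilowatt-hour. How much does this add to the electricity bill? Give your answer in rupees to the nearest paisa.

Power = 3.3 A × 230 V = 759 W = 0.759 kW
Energy = 0.759 kW × 24 h = 18.216 kWh
Cost = 18.216 kWh × ₹9.5/kWh = ₹173.05

₹173.05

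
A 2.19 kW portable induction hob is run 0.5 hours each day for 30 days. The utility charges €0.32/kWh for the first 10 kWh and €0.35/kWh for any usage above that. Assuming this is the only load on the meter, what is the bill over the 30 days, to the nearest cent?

Runtime = 0.5 h/day × 30 days = 15 h
Energy = 2.19 kW × 15 h = 32.85 kWh
Tier 1 (0–10 kWh): 10 × €0.32 = €3.2
Above 10 kWh: 22.85 × €0.35 = €7.9975
Bill = €11.20

€11.20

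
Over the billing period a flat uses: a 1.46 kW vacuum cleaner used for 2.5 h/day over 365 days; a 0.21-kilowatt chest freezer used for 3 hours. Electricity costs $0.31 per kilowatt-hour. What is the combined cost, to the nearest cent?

vacuum cleaner: Runtime = 2.5 h/day × 365 days = 912.5 h
vacuum cleaner: 1.46 kW × 912.5 h = 1332.25 kWh
chest freezer: 0.21 kW × 3 h = 0.63 kWh
Total energy = 1332.88 kWh
Cost = 1332.88 × $0.31 = $413.19

$413.19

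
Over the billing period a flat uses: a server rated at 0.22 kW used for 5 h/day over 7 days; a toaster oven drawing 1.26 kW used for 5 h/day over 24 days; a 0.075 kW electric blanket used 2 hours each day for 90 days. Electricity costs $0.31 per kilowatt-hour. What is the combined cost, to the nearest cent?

server: Runtime = 5 h/day × 7 days = 35 h
server: 0.22 kW × 35 h = 7.7 kWh
toaster oven: Runtime = 5 h/day × 24 days = 120 h
toaster oven: 1.26 kW × 120 h = 151.2 kWh
electric blanket: Runtime = 2 h/day × 90 days = 180 h
electric blanket: 0.075 kW × 180 h = 13.5 kWh
Total energy = 172.4 kWh
Cost = 172.4 × $0.31 = $53.44

$53.44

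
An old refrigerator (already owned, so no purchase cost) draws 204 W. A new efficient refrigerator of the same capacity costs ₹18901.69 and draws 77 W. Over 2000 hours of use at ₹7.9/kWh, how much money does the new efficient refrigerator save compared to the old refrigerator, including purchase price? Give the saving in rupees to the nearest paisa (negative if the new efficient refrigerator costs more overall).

old refrigerator: ₹0.00 + (204/1000) kW × 2000 h × ₹7.9 = ₹0.00 + ₹3223.2 = ₹3223.2
new efficient refrigerator: ₹18901.69 + (77/1000) kW × 2000 h × ₹7.9 = ₹18901.69 + ₹1216.6 = ₹20118.29
Saving = ₹3223.2 − ₹20118.29 = −₹16895.09

-₹16895.09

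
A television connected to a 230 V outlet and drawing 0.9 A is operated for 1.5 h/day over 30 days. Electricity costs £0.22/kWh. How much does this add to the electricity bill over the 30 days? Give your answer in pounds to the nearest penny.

£2.05

Power = 0.9 A × 230 V = 207 W = 0.207 kW
Runtime = 1.5 h/day × 30 days = 45 h
Energy = 0.207 kW × 45 h = 9.315 kWh
Cost = 9.315 kWh × £0.22/kWh = £2.05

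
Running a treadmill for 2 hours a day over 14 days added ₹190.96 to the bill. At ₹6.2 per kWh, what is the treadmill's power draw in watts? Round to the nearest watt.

1100 W

Energy = ₹190.96 ÷ ₹6.2/kWh = 30.8 kWh
Runtime = 2 h/day × 14 days = 28 h
Power = 30.8 kWh ÷ 28 h = 1.1 kW = 1100 W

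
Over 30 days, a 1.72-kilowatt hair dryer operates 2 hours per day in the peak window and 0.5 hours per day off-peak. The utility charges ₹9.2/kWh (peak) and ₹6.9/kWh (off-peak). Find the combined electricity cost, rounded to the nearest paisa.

Peak energy = 1.72 kW × 2 h × 30 = 103.2 kWh
Off-peak energy = 1.72 kW × 0.5 h × 30 = 25.8 kWh
Cost = 103.2 × ₹9.2 + 25.8 × ₹6.9 = ₹949.44 + ₹178.02 = ₹1127.46

₹1127.46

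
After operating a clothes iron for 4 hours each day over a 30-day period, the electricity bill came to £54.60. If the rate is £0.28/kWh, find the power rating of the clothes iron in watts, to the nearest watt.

1625 W

Energy = £54.60 ÷ £0.28/kWh = 195 kWh
Runtime = 4 h/day × 30 days = 120 h
Power = 195 kWh ÷ 120 h = 1.625 kW = 1625 W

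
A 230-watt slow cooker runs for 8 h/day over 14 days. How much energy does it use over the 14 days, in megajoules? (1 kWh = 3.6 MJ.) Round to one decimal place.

Runtime = 8 h/day × 14 days = 112 h
Energy = 0.23 kW × 112 h = 25.76 kWh
= 25.76 × 3.6 MJ = 92.7 MJ

92.7 MJ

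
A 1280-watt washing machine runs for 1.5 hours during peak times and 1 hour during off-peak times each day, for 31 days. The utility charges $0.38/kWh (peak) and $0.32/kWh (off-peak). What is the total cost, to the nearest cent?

Peak energy = 1.28 kW × 1.5 h × 31 = 59.52 kWh
Off-peak energy = 1.28 kW × 1 h × 31 = 39.68 kWh
Cost = 59.52 × $0.38 + 39.68 × $0.32 = $22.6176 + $12.6976 = $35.32

$35.32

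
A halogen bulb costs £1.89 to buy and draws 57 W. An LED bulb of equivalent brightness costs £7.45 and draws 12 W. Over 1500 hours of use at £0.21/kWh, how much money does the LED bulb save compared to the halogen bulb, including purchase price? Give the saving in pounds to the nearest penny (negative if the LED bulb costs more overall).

halogen bulb: £1.89 + (57/1000) kW × 1500 h × £0.21 = £1.89 + £17.955 = £19.845
LED bulb: £7.45 + (12/1000) kW × 1500 h × £0.21 = £7.45 + £3.78 = £11.23
Saving = £19.845 − £11.23 = £8.615 → £8.62

£8.62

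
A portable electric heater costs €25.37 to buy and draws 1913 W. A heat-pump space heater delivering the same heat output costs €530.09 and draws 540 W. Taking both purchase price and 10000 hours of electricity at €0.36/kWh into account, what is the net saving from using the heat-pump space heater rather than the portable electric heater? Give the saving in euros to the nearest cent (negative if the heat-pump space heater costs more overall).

portable electric heater: €25.37 + (1913/1000) kW × 10000 h × €0.36 = €25.37 + €6886.8 = €6912.17
heat-pump space heater: €530.09 + (540/1000) kW × 10000 h × €0.36 = €530.09 + €1944 = €2474.09
Saving = €6912.17 − €2474.09 = €4438.08

€4438.08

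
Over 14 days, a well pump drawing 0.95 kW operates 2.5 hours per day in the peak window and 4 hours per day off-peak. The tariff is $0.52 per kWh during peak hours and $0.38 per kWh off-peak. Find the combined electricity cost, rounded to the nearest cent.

$37.51

Peak energy = 0.95 kW × 2.5 h × 14 = 33.25 kWh
Off-peak energy = 0.95 kW × 4 h × 14 = 53.2 kWh
Cost = 33.25 × $0.52 + 53.2 × $0.38 = $17.29 + $20.216 = $37.51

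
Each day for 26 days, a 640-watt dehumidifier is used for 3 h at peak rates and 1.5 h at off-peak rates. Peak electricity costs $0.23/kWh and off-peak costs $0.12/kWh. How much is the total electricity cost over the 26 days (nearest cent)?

Peak energy = 0.64 kW × 3 h × 26 = 49.92 kWh
Off-peak energy = 0.64 kW × 1.5 h × 26 = 24.96 kWh
Cost = 49.92 × $0.23 + 24.96 × $0.12 = $11.4816 + $2.9952 = $14.48

$14.48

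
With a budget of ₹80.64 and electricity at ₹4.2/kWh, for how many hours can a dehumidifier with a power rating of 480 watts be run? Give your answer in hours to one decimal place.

Energy available = ₹80.64 ÷ ₹4.2/kWh = 19.2 kWh
Hours = 19.2 kWh ÷ 0.48 kW = 40.0 h

40.0 h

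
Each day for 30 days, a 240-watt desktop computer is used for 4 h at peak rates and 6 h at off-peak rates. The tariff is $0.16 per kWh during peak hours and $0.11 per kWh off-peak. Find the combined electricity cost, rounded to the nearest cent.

Peak energy = 0.24 kW × 4 h × 30 = 28.8 kWh
Off-peak energy = 0.24 kW × 6 h × 30 = 43.2 kWh
Cost = 28.8 × $0.16 + 43.2 × $0.11 = $4.608 + $4.752 = $9.36

$9.36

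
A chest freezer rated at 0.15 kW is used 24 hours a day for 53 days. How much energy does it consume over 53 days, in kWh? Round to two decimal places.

190.80 kWh

Runtime = 24 h × 53 = 1272 h
Energy = 0.15 kW × 1272 h = 190.8 kWh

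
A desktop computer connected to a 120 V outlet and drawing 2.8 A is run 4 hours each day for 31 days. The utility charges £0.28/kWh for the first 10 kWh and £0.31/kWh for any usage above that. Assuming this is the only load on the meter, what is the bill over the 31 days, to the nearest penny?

Power = 2.8 A × 120 V = 336 W = 0.336 kW
Runtime = 4 h/day × 31 days = 124 h
Energy = 0.336 kW × 124 h = 41.664 kWh
Tier 1 (0–10 kWh): 10 × £0.28 = £2.8
Above 10 kWh: 31.664 × £0.31 = £9.81584
Bill = £12.62

£12.62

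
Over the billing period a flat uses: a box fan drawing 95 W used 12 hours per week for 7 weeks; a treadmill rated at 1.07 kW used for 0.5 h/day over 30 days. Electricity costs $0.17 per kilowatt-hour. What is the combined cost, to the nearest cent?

$4.09

box fan: Runtime = 12 h/week × 7 weeks = 84 h
box fan: 0.095 kW × 84 h = 7.98 kWh
treadmill: Runtime = 0.5 h/day × 30 days = 15 h
treadmill: 1.07 kW × 15 h = 16.05 kWh
Total energy = 24.03 kWh
Cost = 24.03 × $0.17 = $4.09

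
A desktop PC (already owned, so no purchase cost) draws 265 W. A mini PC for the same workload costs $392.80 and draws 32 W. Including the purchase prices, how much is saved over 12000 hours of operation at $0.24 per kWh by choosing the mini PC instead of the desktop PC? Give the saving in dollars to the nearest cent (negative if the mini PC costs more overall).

desktop PC: $0.00 + (265/1000) kW × 12000 h × $0.24 = $0.00 + $763.2 = $763.2
mini PC: $392.80 + (32/1000) kW × 12000 h × $0.24 = $392.80 + $92.16 = $484.96
Saving = $763.2 − $484.96 = $278.24

$278.24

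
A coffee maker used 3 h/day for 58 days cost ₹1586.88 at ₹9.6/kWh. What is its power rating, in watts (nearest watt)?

Energy = ₹1586.88 ÷ ₹9.6/kWh = 165.3 kWh
Runtime = 3 h/day × 58 days = 174 h
Power = 165.3 kWh ÷ 174 h = 0.95 kW = 950 W

950 W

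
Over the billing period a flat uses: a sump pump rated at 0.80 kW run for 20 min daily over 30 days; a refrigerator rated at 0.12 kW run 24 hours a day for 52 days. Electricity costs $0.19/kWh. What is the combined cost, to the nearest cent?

sump pump: Runtime = 20 min × 30 = 600 min = 10 h
sump pump: 0.8 kW × 10 h = 8 kWh
refrigerator: Runtime = 24 h × 52 = 1248 h
refrigerator: 0.12 kW × 1248 h = 149.76 kWh
Total energy = 157.76 kWh
Cost = 157.76 × $0.19 = $29.97

$29.97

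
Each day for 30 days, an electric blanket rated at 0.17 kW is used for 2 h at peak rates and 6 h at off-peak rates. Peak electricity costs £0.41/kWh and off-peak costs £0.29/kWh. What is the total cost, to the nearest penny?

Peak energy = 0.17 kW × 2 h × 30 = 10.2 kWh
Off-peak energy = 0.17 kW × 6 h × 30 = 30.6 kWh
Cost = 10.2 × £0.41 + 30.6 × £0.29 = £4.182 + £8.874 = £13.06

£13.06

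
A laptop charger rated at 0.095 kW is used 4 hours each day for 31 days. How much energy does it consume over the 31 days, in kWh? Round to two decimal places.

Runtime = 4 h/day × 31 days = 124 h
Energy = 0.095 kW × 124 h = 11.78 kWh

11.78 kWh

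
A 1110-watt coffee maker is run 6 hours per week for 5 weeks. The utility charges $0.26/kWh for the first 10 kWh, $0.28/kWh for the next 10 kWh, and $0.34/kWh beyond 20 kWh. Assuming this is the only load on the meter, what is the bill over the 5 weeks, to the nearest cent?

Runtime = 6 h/week × 5 weeks = 30 h
Energy = 1.11 kW × 30 h = 33.3 kWh
Tier 1 (0–10 kWh): 10 × $0.26 = $2.6
Tier 2 (10–20 kWh): 10 × $0.28 = $2.8
Above 20 kWh: 13.3 × $0.34 = $4.522
Bill = $9.92

$9.92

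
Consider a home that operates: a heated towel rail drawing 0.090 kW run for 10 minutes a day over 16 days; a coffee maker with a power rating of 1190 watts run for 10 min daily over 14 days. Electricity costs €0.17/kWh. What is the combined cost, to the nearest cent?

€0.51

heated towel rail: Runtime = 10 min × 16 = 160 min = 2.666666… h
heated towel rail: 0.09 kW × 2.666666… h = 0.24 kWh
coffee maker: Runtime = 10 min × 14 = 140 min = 2.333333… h
coffee maker: 1.19 kW × 2.333333… h = 2.776666… kWh
Total energy = 3.016666… kWh
Cost = 3.016666… × €0.17 = €0.51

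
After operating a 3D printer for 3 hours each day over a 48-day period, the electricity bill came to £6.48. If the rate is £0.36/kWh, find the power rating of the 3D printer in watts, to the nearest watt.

Energy = £6.48 ÷ £0.36/kWh = 18 kWh
Runtime = 3 h/day × 48 days = 144 h
Power = 18 kWh ÷ 144 h = 0.125 kW = 125 W

125 W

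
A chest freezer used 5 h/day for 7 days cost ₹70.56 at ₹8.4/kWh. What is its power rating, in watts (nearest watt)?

Energy = ₹70.56 ÷ ₹8.4/kWh = 8.4 kWh
Runtime = 5 h/day × 7 days = 35 h
Power = 8.4 kWh ÷ 35 h = 0.24 kW = 240 W

240 W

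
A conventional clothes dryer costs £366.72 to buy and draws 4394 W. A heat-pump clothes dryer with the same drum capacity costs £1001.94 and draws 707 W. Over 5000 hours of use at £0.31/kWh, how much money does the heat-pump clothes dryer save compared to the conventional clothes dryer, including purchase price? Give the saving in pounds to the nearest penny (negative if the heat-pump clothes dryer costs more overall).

conventional clothes dryer: £366.72 + (4394/1000) kW × 5000 h × £0.31 = £366.72 + £6810.7 = £7177.42
heat-pump clothes dryer: £1001.94 + (707/1000) kW × 5000 h × £0.31 = £1001.94 + £1095.85 = £2097.79
Saving = £7177.42 − £2097.79 = £5079.63

£5079.63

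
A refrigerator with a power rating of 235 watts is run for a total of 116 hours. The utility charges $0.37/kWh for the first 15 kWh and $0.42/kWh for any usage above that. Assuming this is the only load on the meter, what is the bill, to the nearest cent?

$10.70

Energy = 0.235 kW × 116 h = 27.26 kWh
Tier 1 (0–15 kWh): 15 × $0.37 = $5.55
Above 15 kWh: 12.26 × $0.42 = $5.1492
Bill = $10.70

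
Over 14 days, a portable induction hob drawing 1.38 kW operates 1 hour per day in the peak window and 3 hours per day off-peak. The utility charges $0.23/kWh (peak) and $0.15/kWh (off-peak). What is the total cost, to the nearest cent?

$13.14

Peak energy = 1.38 kW × 1 h × 14 = 19.32 kWh
Off-peak energy = 1.38 kW × 3 h × 14 = 57.96 kWh
Cost = 19.32 × $0.23 + 57.96 × $0.15 = $4.4436 + $8.694 = $13.14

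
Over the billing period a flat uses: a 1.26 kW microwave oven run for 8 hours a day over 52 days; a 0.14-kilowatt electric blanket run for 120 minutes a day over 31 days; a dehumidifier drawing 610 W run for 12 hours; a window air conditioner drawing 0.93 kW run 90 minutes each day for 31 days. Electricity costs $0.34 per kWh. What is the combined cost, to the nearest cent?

$198.36

microwave oven: Runtime = 8 h/day × 52 days = 416 h
microwave oven: 1.26 kW × 416 h = 524.16 kWh
electric blanket: Runtime = 120 min × 31 = 3720 min = 62 h
electric blanket: 0.14 kW × 62 h = 8.68 kWh
dehumidifier: 0.61 kW × 12 h = 7.32 kWh
window air conditioner: Runtime = 90 min × 31 = 2790 min = 46.5 h
window air conditioner: 0.93 kW × 46.5 h = 43.245 kWh
Total energy = 583.405 kWh
Cost = 583.405 × $0.34 = $198.36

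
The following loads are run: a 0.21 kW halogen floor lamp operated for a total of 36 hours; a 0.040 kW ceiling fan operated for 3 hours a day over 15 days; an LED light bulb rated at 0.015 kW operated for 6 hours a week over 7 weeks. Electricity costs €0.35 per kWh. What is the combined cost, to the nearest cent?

€3.50

halogen floor lamp: 0.21 kW × 36 h = 7.56 kWh
ceiling fan: Runtime = 3 h/day × 15 days = 45 h
ceiling fan: 0.04 kW × 45 h = 1.8 kWh
LED light bulb: Runtime = 6 h/week × 7 weeks = 42 h
LED light bulb: 0.015 kW × 42 h = 0.63 kWh
Total energy = 9.99 kWh
Cost = 9.99 × €0.35 = €3.50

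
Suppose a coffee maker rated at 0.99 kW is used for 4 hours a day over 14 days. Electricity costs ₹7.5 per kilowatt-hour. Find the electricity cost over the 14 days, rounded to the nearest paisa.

₹415.80

Runtime = 4 h/day × 14 days = 56 h
Energy = 0.99 kW × 56 h = 55.44 kWh
Cost = 55.44 kWh × ₹7.5/kWh = ₹415.80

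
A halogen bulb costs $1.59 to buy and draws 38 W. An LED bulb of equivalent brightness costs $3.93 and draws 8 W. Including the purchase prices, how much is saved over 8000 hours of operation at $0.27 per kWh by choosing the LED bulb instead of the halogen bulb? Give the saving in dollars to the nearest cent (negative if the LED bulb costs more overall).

$62.46

halogen bulb: $1.59 + (38/1000) kW × 8000 h × $0.27 = $1.59 + $82.08 = $83.67
LED bulb: $3.93 + (8/1000) kW × 8000 h × $0.27 = $3.93 + $17.28 = $21.21
Saving = $83.67 − $21.21 = $62.46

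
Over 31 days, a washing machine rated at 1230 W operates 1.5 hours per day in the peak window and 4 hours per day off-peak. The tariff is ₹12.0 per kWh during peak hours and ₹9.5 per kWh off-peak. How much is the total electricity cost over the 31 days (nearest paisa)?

₹2135.28

Peak energy = 1.23 kW × 1.5 h × 31 = 57.195 kWh
Off-peak energy = 1.23 kW × 4 h × 31 = 152.52 kWh
Cost = 57.195 × ₹12.0 + 152.52 × ₹9.5 = ₹686.34 + ₹1448.94 = ₹2135.28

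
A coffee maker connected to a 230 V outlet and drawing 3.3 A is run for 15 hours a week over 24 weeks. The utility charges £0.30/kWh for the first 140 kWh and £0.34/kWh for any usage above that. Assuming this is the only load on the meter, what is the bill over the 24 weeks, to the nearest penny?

Power = 3.3 A × 230 V = 759 W = 0.759 kW
Runtime = 15 h/week × 24 weeks = 360 h
Energy = 0.759 kW × 360 h = 273.24 kWh
Tier 1 (0–140 kWh): 140 × £0.30 = £42
Above 140 kWh: 133.24 × £0.34 = £45.3016
Bill = £87.30

£87.30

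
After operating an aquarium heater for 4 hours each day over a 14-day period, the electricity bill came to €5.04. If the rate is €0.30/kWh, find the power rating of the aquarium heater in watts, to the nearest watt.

300 W

Energy = €5.04 ÷ €0.30/kWh = 16.8 kWh
Runtime = 4 h/day × 14 days = 56 h
Power = 16.8 kWh ÷ 56 h = 0.3 kW = 300 W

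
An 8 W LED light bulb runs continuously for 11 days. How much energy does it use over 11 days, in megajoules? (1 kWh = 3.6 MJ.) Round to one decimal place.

Runtime = 24 h × 11 = 264 h
Energy = 0.008 kW × 264 h = 2.112 kWh
= 2.112 × 3.6 MJ = 7.6 MJ

7.6 MJ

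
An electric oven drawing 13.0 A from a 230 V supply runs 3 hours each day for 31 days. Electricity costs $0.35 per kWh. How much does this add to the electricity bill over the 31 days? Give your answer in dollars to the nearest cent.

Power = 13.0 A × 230 V = 2990 W = 2.99 kW
Runtime = 3 h/day × 31 days = 93 h
Energy = 2.99 kW × 93 h = 278.07 kWh
Cost = 278.07 kWh × $0.35/kWh = $97.32

$97.32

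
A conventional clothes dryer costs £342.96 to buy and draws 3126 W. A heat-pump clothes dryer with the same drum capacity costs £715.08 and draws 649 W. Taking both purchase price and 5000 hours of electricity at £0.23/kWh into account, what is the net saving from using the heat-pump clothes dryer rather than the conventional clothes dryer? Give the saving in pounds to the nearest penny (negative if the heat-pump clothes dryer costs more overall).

conventional clothes dryer: £342.96 + (3126/1000) kW × 5000 h × £0.23 = £342.96 + £3594.9 = £3937.86
heat-pump clothes dryer: £715.08 + (649/1000) kW × 5000 h × £0.23 = £715.08 + £746.35 = £1461.43
Saving = £3937.86 − £1461.43 = £2476.43

£2476.43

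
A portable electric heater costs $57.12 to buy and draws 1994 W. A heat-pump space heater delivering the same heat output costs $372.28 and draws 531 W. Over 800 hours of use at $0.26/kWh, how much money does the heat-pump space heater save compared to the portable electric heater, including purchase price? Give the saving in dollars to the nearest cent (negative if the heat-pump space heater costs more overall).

-$10.86

portable electric heater: $57.12 + (1994/1000) kW × 800 h × $0.26 = $57.12 + $414.752 = $471.872
heat-pump space heater: $372.28 + (531/1000) kW × 800 h × $0.26 = $372.28 + $110.448 = $482.728
Saving = $471.872 − $482.728 = −$10.856 → -$10.86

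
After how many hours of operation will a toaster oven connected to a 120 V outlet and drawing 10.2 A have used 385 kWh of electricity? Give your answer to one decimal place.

314.5 h

Power = 10.2 A × 120 V = 1224 W = 1.224 kW
Hours = 385 kWh ÷ 1.224 kW = 314.5 h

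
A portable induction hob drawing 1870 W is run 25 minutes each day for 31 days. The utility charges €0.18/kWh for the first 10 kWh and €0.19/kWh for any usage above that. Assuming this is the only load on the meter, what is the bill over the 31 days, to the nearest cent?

Runtime = 25 min × 31 = 775 min = 12.916666… h
Energy = 1.87 kW × 12.916666… h = 24.154166… kWh
Tier 1 (0–10 kWh): 10 × €0.18 = €1.8
Above 10 kWh: 14.154166… × €0.19 = €2.689291…
Bill = €4.49

€4.49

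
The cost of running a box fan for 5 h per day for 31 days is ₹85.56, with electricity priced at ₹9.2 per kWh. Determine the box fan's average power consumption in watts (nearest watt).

60 W

Energy = ₹85.56 ÷ ₹9.2/kWh = 9.3 kWh
Runtime = 5 h/day × 31 days = 155 h
Power = 9.3 kWh ÷ 155 h = 0.06 kW = 60 W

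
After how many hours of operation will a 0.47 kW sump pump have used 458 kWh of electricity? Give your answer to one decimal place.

974.5 h

Hours = 458 kWh ÷ 0.47 kW = 974.5 h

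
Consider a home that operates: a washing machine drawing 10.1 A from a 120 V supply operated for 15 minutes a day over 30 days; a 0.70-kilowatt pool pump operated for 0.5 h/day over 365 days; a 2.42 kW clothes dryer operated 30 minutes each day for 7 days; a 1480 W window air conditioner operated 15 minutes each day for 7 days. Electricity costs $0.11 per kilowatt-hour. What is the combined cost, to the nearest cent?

$16.27

washing machine: Power = 10.1 A × 120 V = 1212 W = 1.212 kW
washing machine: Runtime = 15 min × 30 = 450 min = 7.5 h
washing machine: 1.212 kW × 7.5 h = 9.09 kWh
pool pump: Runtime = 0.5 h/day × 365 days = 182.5 h
pool pump: 0.7 kW × 182.5 h = 127.75 kWh
clothes dryer: Runtime = 30 min × 7 = 210 min = 3.5 h
clothes dryer: 2.42 kW × 3.5 h = 8.47 kWh
window air conditioner: Runtime = 15 min × 7 = 105 min = 1.75 h
window air conditioner: 1.48 kW × 1.75 h = 2.59 kWh
Total energy = 147.9 kWh
Cost = 147.9 × $0.11 = $16.27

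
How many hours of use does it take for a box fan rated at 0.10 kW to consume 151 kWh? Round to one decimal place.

Hours = 151 kWh ÷ 0.1 kW = 1510.0 h

1510.0 h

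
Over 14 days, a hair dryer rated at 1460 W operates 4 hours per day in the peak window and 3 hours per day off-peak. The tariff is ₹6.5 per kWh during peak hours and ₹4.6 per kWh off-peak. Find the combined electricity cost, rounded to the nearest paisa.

₹813.51

Peak energy = 1.46 kW × 4 h × 14 = 81.76 kWh
Off-peak energy = 1.46 kW × 3 h × 14 = 61.32 kWh
Cost = 81.76 × ₹6.5 + 61.32 × ₹4.6 = ₹531.44 + ₹282.072 = ₹813.51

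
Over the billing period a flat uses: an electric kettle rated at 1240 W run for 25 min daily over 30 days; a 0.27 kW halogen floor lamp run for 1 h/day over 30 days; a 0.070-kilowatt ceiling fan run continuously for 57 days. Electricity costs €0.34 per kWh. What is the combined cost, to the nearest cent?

electric kettle: Runtime = 25 min × 30 = 750 min = 12.5 h
electric kettle: 1.24 kW × 12.5 h = 15.5 kWh
halogen floor lamp: Runtime = 1 h/day × 30 days = 30 h
halogen floor lamp: 0.27 kW × 30 h = 8.1 kWh
ceiling fan: Runtime = 24 h × 57 = 1368 h
ceiling fan: 0.07 kW × 1368 h = 95.76 kWh
Total energy = 119.36 kWh
Cost = 119.36 × €0.34 = €40.58

€40.58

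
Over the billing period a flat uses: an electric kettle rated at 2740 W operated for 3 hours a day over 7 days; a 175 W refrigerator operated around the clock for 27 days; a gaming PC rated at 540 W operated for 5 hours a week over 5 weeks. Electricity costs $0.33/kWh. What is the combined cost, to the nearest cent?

$60.87

electric kettle: Runtime = 3 h/day × 7 days = 21 h
electric kettle: 2.74 kW × 21 h = 57.54 kWh
refrigerator: Runtime = 24 h × 27 = 648 h
refrigerator: 0.175 kW × 648 h = 113.4 kWh
gaming PC: Runtime = 5 h/week × 5 weeks = 25 h
gaming PC: 0.54 kW × 25 h = 13.5 kWh
Total energy = 184.44 kWh
Cost = 184.44 × $0.33 = $60.87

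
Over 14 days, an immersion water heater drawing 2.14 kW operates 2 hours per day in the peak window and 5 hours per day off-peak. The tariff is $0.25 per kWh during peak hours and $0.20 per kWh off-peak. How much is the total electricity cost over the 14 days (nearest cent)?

Peak energy = 2.14 kW × 2 h × 14 = 59.92 kWh
Off-peak energy = 2.14 kW × 5 h × 14 = 149.8 kWh
Cost = 59.92 × $0.25 + 149.8 × $0.20 = $14.98 + $29.96 = $44.94

$44.94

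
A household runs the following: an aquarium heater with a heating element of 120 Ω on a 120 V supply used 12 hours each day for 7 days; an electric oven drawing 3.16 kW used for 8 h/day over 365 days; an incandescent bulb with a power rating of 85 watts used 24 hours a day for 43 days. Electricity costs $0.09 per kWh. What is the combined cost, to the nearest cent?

$839.25

aquarium heater: Power = V²/R = 120²/120 = 120 W = 0.12 kW
aquarium heater: Runtime = 12 h/day × 7 days = 84 h
aquarium heater: 0.12 kW × 84 h = 10.08 kWh
electric oven: Runtime = 8 h/day × 365 days = 2920 h
electric oven: 3.16 kW × 2920 h = 9227.2 kWh
incandescent bulb: Runtime = 24 h × 43 = 1032 h
incandescent bulb: 0.085 kW × 1032 h = 87.72 kWh
Total energy = 9325 kWh
Cost = 9325 × $0.09 = $839.25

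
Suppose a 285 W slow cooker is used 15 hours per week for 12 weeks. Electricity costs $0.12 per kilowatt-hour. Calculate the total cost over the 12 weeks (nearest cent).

Runtime = 15 h/week × 12 weeks = 180 h
Energy = 0.285 kW × 180 h = 51.3 kWh
Cost = 51.3 kWh × $0.12/kWh = $6.16

$6.16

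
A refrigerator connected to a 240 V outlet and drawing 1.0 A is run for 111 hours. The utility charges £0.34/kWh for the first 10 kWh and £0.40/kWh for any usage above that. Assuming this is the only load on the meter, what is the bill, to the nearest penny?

£10.06

Power = 1.0 A × 240 V = 240 W = 0.24 kW
Energy = 0.24 kW × 111 h = 26.64 kWh
Tier 1 (0–10 kWh): 10 × £0.34 = £3.4
Above 10 kWh: 16.64 × £0.40 = £6.656
Bill = £10.06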